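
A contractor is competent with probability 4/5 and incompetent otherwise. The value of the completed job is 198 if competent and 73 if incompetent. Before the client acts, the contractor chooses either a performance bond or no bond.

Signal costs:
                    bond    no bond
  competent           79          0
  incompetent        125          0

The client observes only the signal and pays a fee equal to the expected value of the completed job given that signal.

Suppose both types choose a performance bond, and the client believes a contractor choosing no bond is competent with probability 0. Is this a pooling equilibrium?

No

On the equilibrium path (bond) the client holds the prior 4/5 and pays 4/5·198 + 1/5·73 = 173. Off-path (no bond) belief 0 gives 0·198 + 1·73 = 73.
Competent: bond gives 173 − 79 = 94; no bond gives 73 − 0 = 73. Stays. ✓
Incompetent: bond gives 173 − 125 = 48; no bond gives 73 − 0 = 73. Deviates. ✗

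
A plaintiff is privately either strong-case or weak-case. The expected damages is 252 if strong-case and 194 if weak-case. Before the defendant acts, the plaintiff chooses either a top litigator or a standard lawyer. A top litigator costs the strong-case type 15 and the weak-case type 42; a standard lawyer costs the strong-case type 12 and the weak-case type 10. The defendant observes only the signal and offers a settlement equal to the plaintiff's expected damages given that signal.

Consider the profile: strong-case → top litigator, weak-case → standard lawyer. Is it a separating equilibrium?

Under separation the defendant infers type exactly: top litigator → strong-case (pays 252), standard lawyer → weak-case (pays 194).
Strong-case: top litigator gives 252 − 15 = 237; standard lawyer gives 194 − 12 = 182. No deviation. ✓
Weak-case: standard lawyer gives 194 − 10 = 184; top litigator gives 252 − 42 = 210. Would deviate. ✗

No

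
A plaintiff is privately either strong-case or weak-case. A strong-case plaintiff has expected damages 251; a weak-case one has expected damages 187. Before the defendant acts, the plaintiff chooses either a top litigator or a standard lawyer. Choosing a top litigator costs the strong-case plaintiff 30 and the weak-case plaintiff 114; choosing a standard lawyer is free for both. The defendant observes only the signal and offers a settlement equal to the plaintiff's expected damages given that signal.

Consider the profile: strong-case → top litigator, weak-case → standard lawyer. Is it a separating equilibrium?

Yes

If types separate, top litigator earns payment 251 and standard lawyer earns 187.
Strong-case: top litigator gives 251 − 30 = 221; standard lawyer gives 187 − 0 = 187. No deviation. ✓
Weak-case: standard lawyer gives 187 − 0 = 187; top litigator gives 251 − 114 = 137. No deviation. ✓
Both incentive constraints hold.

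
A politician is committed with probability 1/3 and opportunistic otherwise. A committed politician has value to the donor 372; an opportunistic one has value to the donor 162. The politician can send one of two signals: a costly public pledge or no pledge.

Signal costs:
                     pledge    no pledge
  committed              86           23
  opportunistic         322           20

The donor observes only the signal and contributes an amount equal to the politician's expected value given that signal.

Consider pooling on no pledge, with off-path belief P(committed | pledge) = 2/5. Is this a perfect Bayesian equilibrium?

Yes

At the pooled signal (no pledge) the donor holds the prior 1/3 and pays 1/3·372 + 2/3·162 = 232. Off-path (pledge) belief 2/5 gives 2/5·372 + 3/5·162 = 246.
Committed: no pledge gives 232 − 23 = 209; pledge gives 246 − 86 = 160. Stays. ✓
Opportunistic: no pledge gives 232 − 20 = 212; pledge gives 246 − 322 = -76. Stays. ✓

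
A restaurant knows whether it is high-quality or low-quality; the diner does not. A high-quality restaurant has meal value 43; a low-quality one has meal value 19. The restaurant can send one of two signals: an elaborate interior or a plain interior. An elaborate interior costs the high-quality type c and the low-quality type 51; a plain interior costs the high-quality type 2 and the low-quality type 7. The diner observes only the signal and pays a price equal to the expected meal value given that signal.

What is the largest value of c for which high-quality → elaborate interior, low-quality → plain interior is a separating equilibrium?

Under separation: elaborate interior → high-quality (pays 43); plain interior → low-quality (pays 19).
Low-quality: 19 − 7 = 12 ≥ 43 − 51 = -8. Holds regardless of c. ✓
High-quality: 43 − c ≥ 19 − 2, so c ≤ 43 − 17 = 26.

26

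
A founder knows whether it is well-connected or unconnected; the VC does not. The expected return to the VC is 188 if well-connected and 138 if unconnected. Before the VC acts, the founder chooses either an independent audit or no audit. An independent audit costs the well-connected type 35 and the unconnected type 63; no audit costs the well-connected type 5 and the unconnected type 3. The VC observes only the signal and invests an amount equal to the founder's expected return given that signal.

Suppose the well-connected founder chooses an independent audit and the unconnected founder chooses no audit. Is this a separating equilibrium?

Under separation the VC infers type exactly: audit → well-connected (pays 188), no audit → unconnected (pays 138).
Well-connected: audit gives 188 − 35 = 153; no audit gives 138 − 5 = 133. No deviation. ✓
Unconnected: no audit gives 138 − 3 = 135; audit gives 188 − 63 = 125. No deviation. ✓
Both incentive constraints hold.

Yes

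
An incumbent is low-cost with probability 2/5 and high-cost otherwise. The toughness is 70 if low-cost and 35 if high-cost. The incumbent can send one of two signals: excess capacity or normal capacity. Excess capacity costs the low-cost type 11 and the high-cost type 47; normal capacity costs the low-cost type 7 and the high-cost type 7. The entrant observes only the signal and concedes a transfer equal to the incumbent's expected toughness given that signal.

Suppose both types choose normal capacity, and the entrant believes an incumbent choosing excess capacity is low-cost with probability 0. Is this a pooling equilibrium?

On the equilibrium path (normal capacity) the entrant holds the prior 2/5 and pays 2/5·70 + 3/5·35 = 49. Off-path (excess capacity) belief 0 gives 0·70 + 1·35 = 35.
Low-cost: normal capacity gives 49 − 7 = 42; excess capacity gives 35 − 11 = 24. Stays. ✓
High-cost: normal capacity gives 49 − 7 = 42; excess capacity gives 35 − 47 = -12. Stays. ✓
Beliefs are Bayes-consistent on-path and both types best-respond.

Yes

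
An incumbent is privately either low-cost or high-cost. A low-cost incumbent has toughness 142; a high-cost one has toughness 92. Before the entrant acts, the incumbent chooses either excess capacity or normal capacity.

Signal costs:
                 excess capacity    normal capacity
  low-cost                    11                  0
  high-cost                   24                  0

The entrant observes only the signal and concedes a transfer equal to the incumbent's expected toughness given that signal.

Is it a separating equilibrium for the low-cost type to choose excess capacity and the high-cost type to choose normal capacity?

If types separate, excess capacity earns payment 142 and normal capacity earns 92.
Low-cost: excess capacity gives 142 − 11 = 131; normal capacity gives 92 − 0 = 92. No deviation. ✓
High-cost: normal capacity gives 92 − 0 = 92; excess capacity gives 142 − 24 = 118. Would deviate. ✗

No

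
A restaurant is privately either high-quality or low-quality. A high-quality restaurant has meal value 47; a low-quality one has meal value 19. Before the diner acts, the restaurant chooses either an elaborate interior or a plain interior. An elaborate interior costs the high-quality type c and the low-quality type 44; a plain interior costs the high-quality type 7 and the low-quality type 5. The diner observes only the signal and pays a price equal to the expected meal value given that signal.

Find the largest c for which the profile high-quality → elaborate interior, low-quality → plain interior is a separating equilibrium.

Under separation: elaborate interior → high-quality (pays 47); plain interior → low-quality (pays 19).
Low-quality: 19 − 5 = 14 ≥ 47 − 44 = 3. Holds regardless of c. ✓
High-quality: 47 − c ≥ 19 − 7, so c ≤ 47 − 12 = 35.

35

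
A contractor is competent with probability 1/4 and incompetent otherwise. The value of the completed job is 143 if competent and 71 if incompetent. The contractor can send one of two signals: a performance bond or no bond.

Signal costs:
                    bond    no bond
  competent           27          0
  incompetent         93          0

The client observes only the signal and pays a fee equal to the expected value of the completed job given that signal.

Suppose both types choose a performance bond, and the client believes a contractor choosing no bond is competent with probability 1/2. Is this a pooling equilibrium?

No

On the equilibrium path (bond) the client holds the prior 1/4 and pays 1/4·143 + 3/4·71 = 89. Off-path (no bond) belief 1/2 gives 1/2·143 + 1/2·71 = 107.
Competent: bond gives 89 − 27 = 62; no bond gives 107 − 0 = 107. Deviates. ✗
Incompetent: bond gives 89 − 93 = -4; no bond gives 107 − 0 = 107. Deviates. ✗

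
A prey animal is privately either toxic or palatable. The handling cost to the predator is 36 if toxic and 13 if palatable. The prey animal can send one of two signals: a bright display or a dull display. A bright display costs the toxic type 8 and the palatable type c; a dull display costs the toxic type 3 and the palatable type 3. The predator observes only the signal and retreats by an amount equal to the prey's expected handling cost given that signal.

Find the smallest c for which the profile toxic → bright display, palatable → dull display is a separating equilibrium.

Under separation: bright display → toxic (pays 36); dull display → palatable (pays 13).
Toxic: 36 − 8 = 28 ≥ 13 − 3 = 10. Holds regardless of c. ✓
Palatable: 13 − 3 ≥ 36 − c, so c ≥ 36 − 10 = 26.

26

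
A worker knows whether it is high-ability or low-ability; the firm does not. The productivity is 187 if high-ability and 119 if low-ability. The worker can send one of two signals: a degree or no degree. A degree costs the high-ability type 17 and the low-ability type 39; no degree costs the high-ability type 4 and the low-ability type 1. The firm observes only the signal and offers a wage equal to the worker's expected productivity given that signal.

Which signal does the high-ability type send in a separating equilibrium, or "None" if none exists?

Try high-ability → degree, low-ability → no degree:
  If types separate, degree earns payment 187 and no degree earns 119.
  High-ability: degree gives 187 − 17 = 170; no degree gives 119 − 4 = 115. No deviation. ✓
  Low-ability: no degree gives 119 − 1 = 118; degree gives 187 − 39 = 148. Would deviate. ✗
Try high-ability → no degree, low-ability → degree:
  If types separate, no degree earns payment 187 and degree earns 119.
  High-ability: no degree gives 187 − 4 = 183; degree gives 119 − 17 = 102. No deviation. ✓
  Low-ability: degree gives 119 − 39 = 80; no degree gives 187 − 1 = 186. Would deviate. ✗
Neither assignment is incentive-compatible.

None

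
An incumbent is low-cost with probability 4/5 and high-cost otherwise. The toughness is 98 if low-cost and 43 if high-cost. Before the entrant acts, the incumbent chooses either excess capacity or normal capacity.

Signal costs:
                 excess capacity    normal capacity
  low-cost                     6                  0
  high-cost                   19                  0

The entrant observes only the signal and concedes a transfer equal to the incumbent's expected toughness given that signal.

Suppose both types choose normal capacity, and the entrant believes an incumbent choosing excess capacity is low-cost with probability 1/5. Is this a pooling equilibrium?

At the pooled signal (normal capacity) the entrant holds the prior 4/5 and pays 4/5·98 + 1/5·43 = 87. Off-path (excess capacity) belief 1/5 gives 1/5·98 + 4/5·43 = 54.
Low-cost: normal capacity gives 87 − 0 = 87; excess capacity gives 54 − 6 = 48. Stays. ✓
High-cost: normal capacity gives 87 − 0 = 87; excess capacity gives 54 − 19 = 35. Stays. ✓

Yes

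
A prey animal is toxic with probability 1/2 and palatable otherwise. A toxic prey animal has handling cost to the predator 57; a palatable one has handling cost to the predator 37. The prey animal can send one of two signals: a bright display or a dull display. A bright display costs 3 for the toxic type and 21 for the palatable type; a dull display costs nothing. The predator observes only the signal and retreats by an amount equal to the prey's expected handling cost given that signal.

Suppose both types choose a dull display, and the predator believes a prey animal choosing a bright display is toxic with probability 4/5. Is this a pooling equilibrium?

On the equilibrium path (dull display) the predator holds the prior 1/2 and pays 1/2·57 + 1/2·37 = 47. Off-path (bright display) belief 4/5 gives 4/5·57 + 1/5·37 = 53.
Toxic: dull display gives 47 − 0 = 47; bright display gives 53 − 3 = 50. Deviates. ✗
Palatable: dull display gives 47 − 0 = 47; bright display gives 53 − 21 = 32. Stays. ✓

No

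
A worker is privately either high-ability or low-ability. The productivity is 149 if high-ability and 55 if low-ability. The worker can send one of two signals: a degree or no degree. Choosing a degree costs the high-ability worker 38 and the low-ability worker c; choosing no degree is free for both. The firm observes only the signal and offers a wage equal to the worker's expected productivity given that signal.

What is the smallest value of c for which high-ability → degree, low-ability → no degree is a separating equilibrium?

94

Under separation: degree → high-ability (pays 149); no degree → low-ability (pays 55).
High-ability: 149 − 38 = 111 ≥ 55 − 0 = 55. Holds regardless of c. ✓
Low-ability: 55 − 0 ≥ 149 − c, so c ≥ 149 − 55 = 94.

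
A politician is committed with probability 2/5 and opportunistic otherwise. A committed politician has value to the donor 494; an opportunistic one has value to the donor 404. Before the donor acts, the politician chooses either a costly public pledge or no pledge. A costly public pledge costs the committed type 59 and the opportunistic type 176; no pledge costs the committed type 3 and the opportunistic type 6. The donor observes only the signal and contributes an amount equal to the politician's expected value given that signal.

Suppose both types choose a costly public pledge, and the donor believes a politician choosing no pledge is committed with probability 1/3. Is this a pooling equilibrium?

At the pooled signal (pledge) the donor holds the prior 2/5 and pays 2/5·494 + 3/5·404 = 440. Off-path (no pledge) belief 1/3 gives 1/3·494 + 2/3·404 = 434.
Committed: pledge gives 440 − 59 = 381; no pledge gives 434 − 3 = 431. Deviates. ✗
Opportunistic: pledge gives 440 − 176 = 264; no pledge gives 434 − 6 = 428. Deviates. ✗

No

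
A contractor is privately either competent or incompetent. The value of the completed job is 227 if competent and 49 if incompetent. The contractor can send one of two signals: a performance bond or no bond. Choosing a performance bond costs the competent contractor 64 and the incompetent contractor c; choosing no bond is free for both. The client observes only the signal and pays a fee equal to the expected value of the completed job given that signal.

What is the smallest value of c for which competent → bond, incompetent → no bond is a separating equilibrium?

178

Under separation: bond → competent (pays 227); no bond → incompetent (pays 49).
Competent: 227 − 64 = 163 ≥ 49 − 0 = 49. Holds regardless of c. ✓
Incompetent: 49 − 0 ≥ 227 − c, so c ≥ 227 − 49 = 178.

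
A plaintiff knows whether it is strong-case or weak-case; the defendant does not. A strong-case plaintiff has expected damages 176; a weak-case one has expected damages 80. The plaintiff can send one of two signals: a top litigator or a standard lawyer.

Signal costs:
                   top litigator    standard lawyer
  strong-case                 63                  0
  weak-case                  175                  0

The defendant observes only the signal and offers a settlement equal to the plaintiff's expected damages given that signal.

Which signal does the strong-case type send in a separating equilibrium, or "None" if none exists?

top litigator

Try strong-case → top litigator, weak-case → standard lawyer:
  If types separate, top litigator earns payment 176 and standard lawyer earns 80.
  Strong-case: top litigator gives 176 − 63 = 113; standard lawyer gives 80 − 0 = 80. No deviation. ✓
  Weak-case: standard lawyer gives 80 − 0 = 80; top litigator gives 176 − 175 = 1. No deviation. ✓
Both hold — the strong-case type sends top litigator.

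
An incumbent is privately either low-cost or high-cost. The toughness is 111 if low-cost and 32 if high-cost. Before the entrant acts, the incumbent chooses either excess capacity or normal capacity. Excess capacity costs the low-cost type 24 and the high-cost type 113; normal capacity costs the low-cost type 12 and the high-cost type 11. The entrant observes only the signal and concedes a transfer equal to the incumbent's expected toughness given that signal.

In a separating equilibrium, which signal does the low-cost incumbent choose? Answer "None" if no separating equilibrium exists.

excess capacity

Try low-cost → excess capacity, high-cost → normal capacity:
  Under separation the entrant infers type exactly: excess capacity → low-cost (pays 111), normal capacity → high-cost (pays 32).
  Low-cost: excess capacity gives 111 − 24 = 87; normal capacity gives 32 − 12 = 20. No deviation. ✓
  High-cost: normal capacity gives 32 − 11 = 21; excess capacity gives 111 − 113 = -2. No deviation. ✓
Both hold — the low-cost type sends excess capacity.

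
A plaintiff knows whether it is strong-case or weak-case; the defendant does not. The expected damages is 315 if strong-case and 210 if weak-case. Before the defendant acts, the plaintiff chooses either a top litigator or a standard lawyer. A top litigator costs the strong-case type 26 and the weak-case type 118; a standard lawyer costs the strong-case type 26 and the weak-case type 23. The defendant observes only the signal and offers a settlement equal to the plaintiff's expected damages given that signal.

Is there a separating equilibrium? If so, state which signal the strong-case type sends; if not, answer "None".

None

Try strong-case → top litigator, weak-case → standard lawyer:
  If types separate, top litigator earns payment 315 and standard lawyer earns 210.
  Strong-case: top litigator gives 315 − 26 = 289; standard lawyer gives 210 − 26 = 184. No deviation. ✓
  Weak-case: standard lawyer gives 210 − 23 = 187; top litigator gives 315 − 118 = 197. Would deviate. ✗
Try strong-case → standard lawyer, weak-case → top litigator:
  If types separate, standard lawyer earns payment 315 and top litigator earns 210.
  Strong-case: standard lawyer gives 315 − 26 = 289; top litigator gives 210 − 26 = 184. No deviation. ✓
  Weak-case: top litigator gives 210 − 118 = 92; standard lawyer gives 315 − 23 = 292. Would deviate. ✗
Neither assignment is incentive-compatible.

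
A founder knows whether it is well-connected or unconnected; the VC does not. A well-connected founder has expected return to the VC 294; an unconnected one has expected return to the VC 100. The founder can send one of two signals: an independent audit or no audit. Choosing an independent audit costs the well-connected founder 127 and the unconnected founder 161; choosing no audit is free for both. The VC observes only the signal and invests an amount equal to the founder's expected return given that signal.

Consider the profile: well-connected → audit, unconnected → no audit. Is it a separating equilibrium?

No

If types separate, audit earns payment 294 and no audit earns 100.
Well-connected: audit gives 294 − 127 = 167; no audit gives 100 − 0 = 100. No deviation. ✓
Unconnected: no audit gives 100 − 0 = 100; audit gives 294 − 161 = 133. Would deviate. ✗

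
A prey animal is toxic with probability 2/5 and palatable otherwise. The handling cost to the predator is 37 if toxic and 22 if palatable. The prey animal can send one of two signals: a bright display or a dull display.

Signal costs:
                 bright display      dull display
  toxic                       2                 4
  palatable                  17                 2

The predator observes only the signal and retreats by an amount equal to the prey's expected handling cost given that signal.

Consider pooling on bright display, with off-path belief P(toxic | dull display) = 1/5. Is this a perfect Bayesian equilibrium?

No

On the equilibrium path (bright display) the predator holds the prior 2/5 and pays 2/5·37 + 3/5·22 = 28. Off-path (dull display) belief 1/5 gives 1/5·37 + 4/5·22 = 25.
Toxic: bright display gives 28 − 2 = 26; dull display gives 25 − 4 = 21. Stays. ✓
Palatable: bright display gives 28 − 17 = 11; dull display gives 25 − 2 = 23. Deviates. ✗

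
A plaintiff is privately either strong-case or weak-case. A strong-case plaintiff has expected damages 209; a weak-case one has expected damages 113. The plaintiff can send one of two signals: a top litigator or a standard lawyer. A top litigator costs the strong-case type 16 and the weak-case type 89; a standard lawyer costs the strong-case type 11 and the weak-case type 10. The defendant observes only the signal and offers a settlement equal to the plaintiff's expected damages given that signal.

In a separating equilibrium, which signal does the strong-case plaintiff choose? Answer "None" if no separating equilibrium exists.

Try strong-case → top litigator, weak-case → standard lawyer:
  Under separation the defendant infers type exactly: top litigator → strong-case (pays 209), standard lawyer → weak-case (pays 113).
  Strong-case: top litigator gives 209 − 16 = 193; standard lawyer gives 113 − 11 = 102. No deviation. ✓
  Weak-case: standard lawyer gives 113 − 10 = 103; top litigator gives 209 − 89 = 120. Would deviate. ✗
Try strong-case → standard lawyer, weak-case → top litigator:
  Under separation the defendant infers type exactly: standard lawyer → strong-case (pays 209), top litigator → weak-case (pays 113).
  Strong-case: standard lawyer gives 209 − 11 = 198; top litigator gives 113 − 16 = 97. No deviation. ✓
  Weak-case: top litigator gives 113 − 89 = 24; standard lawyer gives 209 − 10 = 199. Would deviate. ✗
Neither assignment is incentive-compatible.

None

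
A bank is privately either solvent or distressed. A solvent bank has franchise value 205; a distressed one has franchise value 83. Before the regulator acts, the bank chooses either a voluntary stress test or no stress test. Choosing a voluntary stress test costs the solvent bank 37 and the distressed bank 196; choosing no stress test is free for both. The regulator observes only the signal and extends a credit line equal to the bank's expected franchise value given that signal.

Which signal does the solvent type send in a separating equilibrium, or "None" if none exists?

Try solvent → stress test, distressed → no stress test:
  If types separate, stress test earns payment 205 and no stress test earns 83.
  Solvent: stress test gives 205 − 37 = 168; no stress test gives 83 − 0 = 83. No deviation. ✓
  Distressed: no stress test gives 83 − 0 = 83; stress test gives 205 − 196 = 9. No deviation. ✓
Both hold — the solvent type sends stress test.

stress test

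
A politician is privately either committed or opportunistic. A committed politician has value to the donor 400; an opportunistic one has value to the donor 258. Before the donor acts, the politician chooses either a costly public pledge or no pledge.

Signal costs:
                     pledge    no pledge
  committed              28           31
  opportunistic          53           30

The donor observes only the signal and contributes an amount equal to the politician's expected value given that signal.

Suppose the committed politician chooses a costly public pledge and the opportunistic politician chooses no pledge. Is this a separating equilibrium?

If types separate, pledge earns payment 400 and no pledge earns 258.
Committed: pledge gives 400 − 28 = 372; no pledge gives 258 − 31 = 227. No deviation. ✓
Opportunistic: no pledge gives 258 − 30 = 228; pledge gives 400 − 53 = 347. Would deviate. ✗

No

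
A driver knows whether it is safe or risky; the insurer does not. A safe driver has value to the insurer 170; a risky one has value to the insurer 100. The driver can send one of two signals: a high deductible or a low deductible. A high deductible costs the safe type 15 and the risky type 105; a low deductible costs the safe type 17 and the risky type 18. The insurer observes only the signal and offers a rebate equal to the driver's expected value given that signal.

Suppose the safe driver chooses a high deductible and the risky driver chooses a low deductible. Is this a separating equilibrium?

Under separation the insurer infers type exactly: high deductible → safe (pays 170), low deductible → risky (pays 100).
Safe: high deductible gives 170 − 15 = 155; low deductible gives 100 − 17 = 83. No deviation. ✓
Risky: low deductible gives 100 − 18 = 82; high deductible gives 170 − 105 = 65. No deviation. ✓
Both incentive constraints hold.

Yes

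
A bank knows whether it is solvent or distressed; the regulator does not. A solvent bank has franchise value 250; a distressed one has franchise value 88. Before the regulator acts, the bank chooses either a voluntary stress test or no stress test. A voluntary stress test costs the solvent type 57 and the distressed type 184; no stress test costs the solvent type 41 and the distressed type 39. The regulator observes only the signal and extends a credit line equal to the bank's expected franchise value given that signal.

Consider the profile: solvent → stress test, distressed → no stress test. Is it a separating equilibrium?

If types separate, stress test earns payment 250 and no stress test earns 88.
Solvent: stress test gives 250 − 57 = 193; no stress test gives 88 − 41 = 47. No deviation. ✓
Distressed: no stress test gives 88 − 39 = 49; stress test gives 250 − 184 = 66. Would deviate. ✗

No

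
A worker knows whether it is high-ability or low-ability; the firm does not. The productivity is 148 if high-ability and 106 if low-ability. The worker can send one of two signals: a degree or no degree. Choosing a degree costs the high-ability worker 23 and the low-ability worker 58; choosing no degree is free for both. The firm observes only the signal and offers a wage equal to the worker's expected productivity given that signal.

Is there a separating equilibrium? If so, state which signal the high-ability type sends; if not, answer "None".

degree

Try high-ability → degree, low-ability → no degree:
  If types separate, degree earns payment 148 and no degree earns 106.
  High-ability: degree gives 148 − 23 = 125; no degree gives 106 − 0 = 106. No deviation. ✓
  Low-ability: no degree gives 106 − 0 = 106; degree gives 148 − 58 = 90. No deviation. ✓
Both hold — the high-ability type sends degree.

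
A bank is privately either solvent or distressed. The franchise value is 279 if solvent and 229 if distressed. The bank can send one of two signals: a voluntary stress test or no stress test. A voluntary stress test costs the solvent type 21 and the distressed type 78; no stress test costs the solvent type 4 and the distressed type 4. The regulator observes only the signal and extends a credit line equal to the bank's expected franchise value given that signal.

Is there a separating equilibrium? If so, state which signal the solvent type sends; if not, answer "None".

stress test

Try solvent → stress test, distressed → no stress test:
  Under separation the regulator infers type exactly: stress test → solvent (pays 279), no stress test → distressed (pays 229).
  Solvent: stress test gives 279 − 21 = 258; no stress test gives 229 − 4 = 225. No deviation. ✓
  Distressed: no stress test gives 229 − 4 = 225; stress test gives 279 − 78 = 201. No deviation. ✓
Both hold — the solvent type sends stress test.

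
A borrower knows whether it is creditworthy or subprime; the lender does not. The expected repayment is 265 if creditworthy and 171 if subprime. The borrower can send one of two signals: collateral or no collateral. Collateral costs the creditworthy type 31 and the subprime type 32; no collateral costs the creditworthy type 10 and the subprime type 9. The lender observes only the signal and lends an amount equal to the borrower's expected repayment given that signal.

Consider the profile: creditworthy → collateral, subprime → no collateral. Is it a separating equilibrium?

Under separation the lender infers type exactly: collateral → creditworthy (pays 265), no collateral → subprime (pays 171).
Creditworthy: collateral gives 265 − 31 = 234; no collateral gives 171 − 10 = 161. No deviation. ✓
Subprime: no collateral gives 171 − 9 = 162; collateral gives 265 − 32 = 233. Would deviate. ✗

No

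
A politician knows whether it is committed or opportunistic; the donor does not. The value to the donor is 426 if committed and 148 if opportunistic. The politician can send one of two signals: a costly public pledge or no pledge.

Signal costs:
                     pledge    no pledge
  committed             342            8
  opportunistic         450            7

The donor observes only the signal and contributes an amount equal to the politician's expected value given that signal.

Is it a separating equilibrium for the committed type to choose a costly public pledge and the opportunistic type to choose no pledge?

No

If types separate, pledge earns payment 426 and no pledge earns 148.
Committed: pledge gives 426 − 342 = 84; no pledge gives 148 − 8 = 140. Would deviate. ✗
Opportunistic: no pledge gives 148 − 7 = 141; pledge gives 426 − 450 = -24. No deviation. ✓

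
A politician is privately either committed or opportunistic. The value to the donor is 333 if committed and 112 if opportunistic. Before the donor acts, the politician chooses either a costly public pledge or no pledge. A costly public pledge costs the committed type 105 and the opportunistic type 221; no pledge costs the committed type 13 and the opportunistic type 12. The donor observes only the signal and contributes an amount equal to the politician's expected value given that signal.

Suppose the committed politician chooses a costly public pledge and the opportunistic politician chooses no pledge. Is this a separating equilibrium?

If types separate, pledge earns payment 333 and no pledge earns 112.
Committed: pledge gives 333 − 105 = 228; no pledge gives 112 − 13 = 99. No deviation. ✓
Opportunistic: no pledge gives 112 − 12 = 100; pledge gives 333 − 221 = 112. Would deviate. ✗

No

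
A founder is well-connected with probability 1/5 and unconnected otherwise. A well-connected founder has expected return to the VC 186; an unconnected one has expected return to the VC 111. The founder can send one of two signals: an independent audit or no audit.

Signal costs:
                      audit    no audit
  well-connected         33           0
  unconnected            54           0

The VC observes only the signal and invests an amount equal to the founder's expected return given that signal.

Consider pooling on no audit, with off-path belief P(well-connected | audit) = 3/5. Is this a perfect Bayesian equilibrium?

At the pooled signal (no audit) the VC holds the prior 1/5 and pays 1/5·186 + 4/5·111 = 126. Off-path (audit) belief 3/5 gives 3/5·186 + 2/5·111 = 156.
Well-connected: no audit gives 126 − 0 = 126; audit gives 156 − 33 = 123. Stays. ✓
Unconnected: no audit gives 126 − 0 = 126; audit gives 156 − 54 = 102. Stays. ✓

Yes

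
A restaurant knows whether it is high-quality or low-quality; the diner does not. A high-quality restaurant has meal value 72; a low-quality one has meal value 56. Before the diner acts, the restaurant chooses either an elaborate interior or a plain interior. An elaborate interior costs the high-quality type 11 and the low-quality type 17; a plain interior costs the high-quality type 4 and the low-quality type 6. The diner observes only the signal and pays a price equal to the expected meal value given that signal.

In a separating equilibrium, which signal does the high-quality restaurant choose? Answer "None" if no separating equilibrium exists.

None

Try high-quality → elaborate interior, low-quality → plain interior:
  If types separate, elaborate interior earns payment 72 and plain interior earns 56.
  High-quality: elaborate interior gives 72 − 11 = 61; plain interior gives 56 − 4 = 52. No deviation. ✓
  Low-quality: plain interior gives 56 − 6 = 50; elaborate interior gives 72 − 17 = 55. Would deviate. ✗
Try high-quality → plain interior, low-quality → elaborate interior:
  If types separate, plain interior earns payment 72 and elaborate interior earns 56.
  High-quality: plain interior gives 72 − 4 = 68; elaborate interior gives 56 − 11 = 45. No deviation. ✓
  Low-quality: elaborate interior gives 56 − 17 = 39; plain interior gives 72 − 6 = 66. Would deviate. ✗
Neither assignment is incentive-compatible.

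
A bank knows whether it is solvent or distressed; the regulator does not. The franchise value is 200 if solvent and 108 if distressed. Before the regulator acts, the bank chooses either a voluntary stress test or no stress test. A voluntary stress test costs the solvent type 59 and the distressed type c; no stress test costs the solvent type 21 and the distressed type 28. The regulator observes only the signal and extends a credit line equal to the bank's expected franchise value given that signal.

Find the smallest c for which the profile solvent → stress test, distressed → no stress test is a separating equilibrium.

120

Under separation: stress test → solvent (pays 200); no stress test → distressed (pays 108).
Solvent: 200 − 59 = 141 ≥ 108 − 21 = 87. Holds regardless of c. ✓
Distressed: 108 − 28 ≥ 200 − c, so c ≥ 200 − 80 = 120.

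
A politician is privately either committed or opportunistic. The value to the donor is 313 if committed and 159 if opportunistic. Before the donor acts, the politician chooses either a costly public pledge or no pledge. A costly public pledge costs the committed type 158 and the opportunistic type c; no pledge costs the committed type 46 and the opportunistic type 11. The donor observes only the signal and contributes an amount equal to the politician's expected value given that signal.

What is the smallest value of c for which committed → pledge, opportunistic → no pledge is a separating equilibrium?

165

Under separation: pledge → committed (pays 313); no pledge → opportunistic (pays 159).
Committed: 313 − 158 = 155 ≥ 159 − 46 = 113. Holds regardless of c. ✓
Opportunistic: 159 − 11 ≥ 313 − c, so c ≥ 313 − 148 = 165.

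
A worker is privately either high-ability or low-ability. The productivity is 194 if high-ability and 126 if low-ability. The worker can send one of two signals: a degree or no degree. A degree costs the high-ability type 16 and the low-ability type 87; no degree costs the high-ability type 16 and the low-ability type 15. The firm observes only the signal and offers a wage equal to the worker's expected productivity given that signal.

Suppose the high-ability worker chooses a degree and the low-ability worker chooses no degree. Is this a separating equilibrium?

If types separate, degree earns payment 194 and no degree earns 126.
High-ability: degree gives 194 − 16 = 178; no degree gives 126 − 16 = 110. No deviation. ✓
Low-ability: no degree gives 126 − 15 = 111; degree gives 194 − 87 = 107. No deviation. ✓
Both incentive constraints hold.

Yes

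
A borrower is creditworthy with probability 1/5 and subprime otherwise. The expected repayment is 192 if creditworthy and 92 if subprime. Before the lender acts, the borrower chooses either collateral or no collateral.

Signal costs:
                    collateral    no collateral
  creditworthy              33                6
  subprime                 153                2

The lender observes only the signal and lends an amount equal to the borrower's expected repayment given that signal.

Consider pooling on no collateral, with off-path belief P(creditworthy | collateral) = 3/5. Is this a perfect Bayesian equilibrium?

On the equilibrium path (no collateral) the lender holds the prior 1/5 and pays 1/5·192 + 4/5·92 = 112. Off-path (collateral) belief 3/5 gives 3/5·192 + 2/5·92 = 152.
Creditworthy: no collateral gives 112 − 6 = 106; collateral gives 152 − 33 = 119. Deviates. ✗
Subprime: no collateral gives 112 − 2 = 110; collateral gives 152 − 153 = -1. Stays. ✓

No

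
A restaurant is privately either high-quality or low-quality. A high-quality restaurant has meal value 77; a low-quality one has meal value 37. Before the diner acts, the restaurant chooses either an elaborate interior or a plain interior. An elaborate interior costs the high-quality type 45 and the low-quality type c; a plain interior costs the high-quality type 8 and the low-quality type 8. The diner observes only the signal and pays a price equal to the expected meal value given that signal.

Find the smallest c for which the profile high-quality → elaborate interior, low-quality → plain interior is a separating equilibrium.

48

Under separation: elaborate interior → high-quality (pays 77); plain interior → low-quality (pays 37).
High-quality: 77 − 45 = 32 ≥ 37 − 8 = 29. Holds regardless of c. ✓
Low-quality: 37 − 8 ≥ 77 − c, so c ≥ 77 − 29 = 48.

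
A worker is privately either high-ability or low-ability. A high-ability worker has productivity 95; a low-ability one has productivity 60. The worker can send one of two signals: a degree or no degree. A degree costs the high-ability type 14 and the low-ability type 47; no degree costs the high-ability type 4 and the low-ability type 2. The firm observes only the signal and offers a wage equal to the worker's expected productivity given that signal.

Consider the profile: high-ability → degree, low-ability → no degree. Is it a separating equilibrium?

If types separate, degree earns payment 95 and no degree earns 60.
High-ability: degree gives 95 − 14 = 81; no degree gives 60 − 4 = 56. No deviation. ✓
Low-ability: no degree gives 60 − 2 = 58; degree gives 95 − 47 = 48. No deviation. ✓
Both incentive constraints hold.

Yes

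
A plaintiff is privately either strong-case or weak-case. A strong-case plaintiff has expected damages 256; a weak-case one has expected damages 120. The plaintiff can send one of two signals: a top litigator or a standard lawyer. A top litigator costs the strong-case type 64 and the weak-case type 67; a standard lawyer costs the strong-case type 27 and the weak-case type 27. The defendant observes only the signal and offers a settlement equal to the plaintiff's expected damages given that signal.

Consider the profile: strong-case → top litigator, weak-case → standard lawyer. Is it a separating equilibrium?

No

Under separation the defendant infers type exactly: top litigator → strong-case (pays 256), standard lawyer → weak-case (pays 120).
Strong-case: top litigator gives 256 − 64 = 192; standard lawyer gives 120 − 27 = 93. No deviation. ✓
Weak-case: standard lawyer gives 120 − 27 = 93; top litigator gives 256 − 67 = 189. Would deviate. ✗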